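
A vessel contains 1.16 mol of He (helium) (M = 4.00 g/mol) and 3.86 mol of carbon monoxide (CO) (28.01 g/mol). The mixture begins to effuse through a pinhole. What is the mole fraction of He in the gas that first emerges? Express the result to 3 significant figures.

0.443

Effusion rate of each component ∝ n_i/√M_i (partial pressure × 1/√M).
So x_He in the escaping gas = (n_He/√M_He) / Σ(n_i/√M_i)
= (1.16/√4.00) / (1.16/√4.00 + 3.86/√28.01) = 0.5800/(0.5800 + 0.7293) = 0.443.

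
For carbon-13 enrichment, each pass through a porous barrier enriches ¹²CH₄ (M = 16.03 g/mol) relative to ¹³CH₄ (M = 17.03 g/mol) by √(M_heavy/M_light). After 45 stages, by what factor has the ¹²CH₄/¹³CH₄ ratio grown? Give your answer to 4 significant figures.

Each stage multiplies the ratio by α = √(17.03/16.03), so after 45 stages the overall factor is α^45 = (17.03/16.03)^(45/2).
= 1.06238^(45/2) = 3.902.

3.902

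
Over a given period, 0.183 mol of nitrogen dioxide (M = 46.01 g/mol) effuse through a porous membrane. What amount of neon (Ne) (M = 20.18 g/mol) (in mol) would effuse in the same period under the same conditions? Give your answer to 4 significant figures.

0.2763 mol

Graham's law gives rate_Ne/rate_NO₂ = √(M_NO₂/M_Ne) = √(46.01/20.18) = √2.280 = 1.510.
So the amount for Ne is 0.183 × 1.510 = 0.2763 mol.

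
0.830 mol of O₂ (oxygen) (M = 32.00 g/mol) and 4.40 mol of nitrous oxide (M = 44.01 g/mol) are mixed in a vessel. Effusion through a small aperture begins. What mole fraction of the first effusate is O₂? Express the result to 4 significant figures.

0.1811

Rate_i ∝ x_i/√M_i (Graham's law weighted by mole fraction), so the effusate composition follows n_i/√M_i.
x_O₂(eff) = (n_O₂/√M_O₂) / (n_O₂/√M_O₂ + n_N₂O/√M_N₂O)
= (0.830/√32.00) / (0.830/√32.00 + 4.40/√44.01) = 0.1467/(0.1467 + 0.6632) = 0.1811.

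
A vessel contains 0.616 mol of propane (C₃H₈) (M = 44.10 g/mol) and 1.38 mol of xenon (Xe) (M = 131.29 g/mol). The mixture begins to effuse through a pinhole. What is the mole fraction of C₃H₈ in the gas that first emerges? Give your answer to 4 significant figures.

The effusion rate of species i is ∝ p_i/√M_i ∝ n_i/√M_i.
Mole fraction of C₃H₈ in the effusate = (n_C₃H₈/√M_C₃H₈) / (n_C₃H₈/√M_C₃H₈ + n_Xe/√M_Xe)
= (0.616/√44.10) / (0.616/√44.10 + 1.38/√131.29) = 0.09276/(0.09276 + 0.1204) = 0.4351.

0.4351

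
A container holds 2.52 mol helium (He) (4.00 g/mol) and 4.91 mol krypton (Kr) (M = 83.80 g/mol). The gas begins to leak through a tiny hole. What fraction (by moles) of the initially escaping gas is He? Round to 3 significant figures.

Rate_i ∝ x_i/√M_i (Graham's law weighted by mole fraction), so the effusate composition follows n_i/√M_i.
x_He(eff) = (n_He/√M_He) / (n_He/√M_He + n_Kr/√M_Kr)
= (2.52/√4.00) / (2.52/√4.00 + 4.91/√83.80) = 1.260/(1.260 + 0.5364) = 0.701.

0.701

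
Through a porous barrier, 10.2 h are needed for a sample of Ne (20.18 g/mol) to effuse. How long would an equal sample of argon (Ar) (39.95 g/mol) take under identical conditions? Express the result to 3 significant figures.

Graham's law gives t_Ar/t_Ne = √(M_Ar/M_Ne) = √(39.95/20.18) = √1.980 = 1.407.
So the time for Ar is 10.2 × 1.407 = 14.4 h.

14.4 h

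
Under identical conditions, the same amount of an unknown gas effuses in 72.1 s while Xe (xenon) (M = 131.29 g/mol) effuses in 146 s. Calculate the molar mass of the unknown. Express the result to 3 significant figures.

32.0 g/mol

Using Graham's law: t_X/t_Xe = √(M_X/M_Xe).
72.1/146 = 0.4938 = √(M_X/131.29)
M_X = 131.29 × 0.4938² = 131.29 × 0.2439 = 32.0 g/mol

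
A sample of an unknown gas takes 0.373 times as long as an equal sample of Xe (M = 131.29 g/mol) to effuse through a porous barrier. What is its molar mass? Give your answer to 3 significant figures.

By Graham's law, t_X/t_Xe = √(M_X/M_Xe).
0.373 = √(M_X/131.29)
M_X = 131.29 × 0.373² = 131.29 × 0.1391 = 18.3 g/mol

18.3 g/mol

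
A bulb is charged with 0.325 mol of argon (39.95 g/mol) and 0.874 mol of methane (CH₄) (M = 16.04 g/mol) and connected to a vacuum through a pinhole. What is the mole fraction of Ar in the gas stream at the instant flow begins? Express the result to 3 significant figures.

Rate_i ∝ x_i/√M_i (Graham's law weighted by mole fraction), so the effusate composition follows n_i/√M_i.
x_Ar(eff) = (n_Ar/√M_Ar) / (n_Ar/√M_Ar + n_CH₄/√M_CH₄)
= (0.325/√39.95) / (0.325/√39.95 + 0.874/√16.04) = 0.05142/(0.05142 + 0.2182) = 0.191.

0.191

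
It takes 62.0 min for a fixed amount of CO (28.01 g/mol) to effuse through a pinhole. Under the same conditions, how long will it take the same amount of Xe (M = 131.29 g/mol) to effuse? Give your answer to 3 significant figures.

By Graham's law, t_Xe/t_CO = √(M_Xe/M_CO) = √(131.29/28.01) = √4.687 = 2.165.
So the time for Xe is 62.0 × 2.165 = 134 min.

134 min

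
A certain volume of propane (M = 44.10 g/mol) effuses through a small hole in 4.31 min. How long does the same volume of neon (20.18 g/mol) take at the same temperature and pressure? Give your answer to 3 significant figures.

2.92 min

Since effusion rate ∝ 1/√M, t_Ne/t_C₃H₈ = √(M_Ne/M_C₃H₈) = √(20.18/44.10) = √0.4576 = 0.6765.
So the time for Ne is 4.31 × 0.6765 = 2.92 min.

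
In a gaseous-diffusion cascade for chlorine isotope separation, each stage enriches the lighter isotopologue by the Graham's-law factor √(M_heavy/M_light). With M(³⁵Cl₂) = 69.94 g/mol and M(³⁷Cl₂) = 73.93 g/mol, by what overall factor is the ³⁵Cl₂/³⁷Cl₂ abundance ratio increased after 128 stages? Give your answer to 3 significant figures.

34.8

After 128 stages the ratio has grown by (√(73.93/69.94))^128 = (73.93/69.94)^(128/2).
= 1.05705^64 = 34.8.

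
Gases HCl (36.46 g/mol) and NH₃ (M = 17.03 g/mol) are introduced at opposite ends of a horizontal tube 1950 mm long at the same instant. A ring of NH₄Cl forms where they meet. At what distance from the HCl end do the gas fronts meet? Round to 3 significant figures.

792 mm

The fronts meet when d_HCl + d_NH₃ = L with d_HCl/d_NH₃ = √(M_NH₃/M_HCl) (Graham's law). Here √(M_NH₃/M_HCl) = √(17.03/36.46) = 0.6834.
With d_HCl + d_NH₃ = 1950 mm, d_NH₃ = 1950/(1 + 0.6834) = 1158 mm.
d_HCl = 1950 − 1158 = 792 mm.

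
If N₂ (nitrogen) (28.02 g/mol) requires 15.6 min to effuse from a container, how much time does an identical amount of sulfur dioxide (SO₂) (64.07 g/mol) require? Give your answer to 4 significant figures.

23.59 min

Since effusion rate ∝ 1/√M, t_SO₂/t_N₂ = √(M_SO₂/M_N₂) = √(64.07/28.02) = √2.287 = 1.512.
So the time for SO₂ is 15.6 × 1.512 = 23.59 min.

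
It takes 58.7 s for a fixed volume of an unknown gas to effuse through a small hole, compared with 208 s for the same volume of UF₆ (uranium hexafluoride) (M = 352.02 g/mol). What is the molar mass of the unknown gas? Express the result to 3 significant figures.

Using Graham's law: t_X/t_UF₆ = √(M_X/M_UF₆).
58.7/208 = 0.2822 = √(M_X/352.02)
M_X = 352.02 × 0.2822² = 352.02 × 0.07964 = 28.0 g/mol

28.0 g/mol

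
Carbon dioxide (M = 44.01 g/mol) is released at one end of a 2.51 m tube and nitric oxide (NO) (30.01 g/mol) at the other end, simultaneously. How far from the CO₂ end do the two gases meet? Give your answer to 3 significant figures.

1.14 m

In equal time, each gas travels a distance ∝ its rate ∝ 1/√M, so d_CO₂/d_NO = √(M_NO/M_CO₂) = √(30.01/44.01) = 0.8258.
With d_CO₂ + d_NO = 2.51 m, d_NO = 2.51/(1 + 0.8258) = 1.375 m.
d_CO₂ = 2.51 − 1.375 = 1.14 m.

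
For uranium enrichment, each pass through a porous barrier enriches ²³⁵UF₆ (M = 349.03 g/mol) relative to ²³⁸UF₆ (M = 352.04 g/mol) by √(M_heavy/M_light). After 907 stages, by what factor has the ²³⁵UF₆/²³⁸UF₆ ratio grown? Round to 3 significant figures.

The single-stage factor is √(M_heavy/M_light), so 907 stages give [√(352.04/349.03)]^907 = (352.04/349.03)^(907/2).
= 1.00862^(907/2) = 49.1.

49.1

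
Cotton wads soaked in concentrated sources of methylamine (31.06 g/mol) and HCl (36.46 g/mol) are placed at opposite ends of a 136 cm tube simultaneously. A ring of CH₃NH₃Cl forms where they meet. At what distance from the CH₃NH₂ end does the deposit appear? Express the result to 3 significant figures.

Distances travelled in equal time are proportional to diffusion rates, so d_CH₃NH₂/d_HCl = √(M_HCl/M_CH₃NH₂) = √(36.46/31.06) = 1.083.
With d_CH₃NH₂ + d_HCl = 136 cm, d_HCl = 136/(1 + 1.083) = 65.28 cm.
d_CH₃NH₂ = 136 − 65.28 = 70.7 cm.

70.7 cm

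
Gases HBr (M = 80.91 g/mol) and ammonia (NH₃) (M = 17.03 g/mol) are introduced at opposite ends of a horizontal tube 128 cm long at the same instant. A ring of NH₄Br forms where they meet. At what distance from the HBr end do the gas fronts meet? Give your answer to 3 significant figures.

Graham's law gives d_HBr/d_NH₃ = rate_HBr/rate_NH₃ = √(M_NH₃/M_HBr) = √(17.03/80.91) = 0.4588.
With d_HBr + d_NH₃ = 128 cm, d_NH₃ = 128/(1 + 0.4588) = 87.74 cm.
d_HBr = 128 − 87.74 = 40.3 cm.

40.3 cm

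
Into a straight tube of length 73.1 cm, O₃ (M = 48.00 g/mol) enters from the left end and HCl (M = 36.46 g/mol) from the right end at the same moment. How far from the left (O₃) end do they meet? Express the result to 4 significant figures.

34.04 cm

The fronts meet when d_O₃ + d_HCl = L with d_O₃/d_HCl = √(M_HCl/M_O₃) (Graham's law). Here √(M_HCl/M_O₃) = √(36.46/48.00) = 0.8715.
With d_O₃ + d_HCl = 73.1 cm, d_HCl = 73.1/(1 + 0.8715) = 39.06 cm.
d_O₃ = 73.1 − 39.06 = 34.04 cm.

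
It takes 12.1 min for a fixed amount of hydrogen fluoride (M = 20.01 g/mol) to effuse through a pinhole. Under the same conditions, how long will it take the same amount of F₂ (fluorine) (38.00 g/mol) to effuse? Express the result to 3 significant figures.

16.7 min

From Graham's law, t_F₂/t_HF = √(M_F₂/M_HF) = √(38.00/20.01) = √1.899 = 1.378.
So the time for F₂ is 12.1 × 1.378 = 16.7 min.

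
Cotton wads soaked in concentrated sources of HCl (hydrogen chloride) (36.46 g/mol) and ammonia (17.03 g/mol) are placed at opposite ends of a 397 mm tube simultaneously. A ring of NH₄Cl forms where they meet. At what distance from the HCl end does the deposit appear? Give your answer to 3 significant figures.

Graham's law gives d_HCl/d_NH₃ = rate_HCl/rate_NH₃ = √(M_NH₃/M_HCl) = √(17.03/36.46) = 0.6834.
With d_HCl + d_NH₃ = 397 mm, d_NH₃ = 397/(1 + 0.6834) = 235.8 mm.
d_HCl = 397 − 235.8 = 161 mm.

161 mm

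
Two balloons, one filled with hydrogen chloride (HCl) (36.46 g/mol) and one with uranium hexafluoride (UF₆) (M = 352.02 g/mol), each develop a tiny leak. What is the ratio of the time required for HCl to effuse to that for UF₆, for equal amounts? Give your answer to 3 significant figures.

By Graham's law, t_HCl/t_UF₆ = √(M_HCl/M_UF₆) = √(36.46/352.02) = √0.1036 = 0.322.

0.322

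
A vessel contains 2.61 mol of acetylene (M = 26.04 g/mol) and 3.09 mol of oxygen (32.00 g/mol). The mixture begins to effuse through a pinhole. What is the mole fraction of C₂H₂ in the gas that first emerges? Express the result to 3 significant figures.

Each component's effusion rate ∝ (its partial pressure)·(1/√M) ∝ n_i/√M_i.
x_C₂H₂(eff) = (n_C₂H₂/√M_C₂H₂) / (n_C₂H₂/√M_C₂H₂ + n_O₂/√M_O₂)
= (2.61/√26.04) / (2.61/√26.04 + 3.09/√32.00) = 0.5115/(0.5115 + 0.5462) = 0.484.

0.484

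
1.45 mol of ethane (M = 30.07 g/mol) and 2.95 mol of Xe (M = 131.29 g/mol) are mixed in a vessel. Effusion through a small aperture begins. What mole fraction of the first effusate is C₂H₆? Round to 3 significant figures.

0.507

The effusion rate of species i is ∝ p_i/√M_i ∝ n_i/√M_i.
So x_C₂H₆ in the escaping gas = (n_C₂H₆/√M_C₂H₆) / Σ(n_i/√M_i)
= (1.45/√30.07) / (1.45/√30.07 + 2.95/√131.29) = 0.2644/(0.2644 + 0.2575) = 0.507.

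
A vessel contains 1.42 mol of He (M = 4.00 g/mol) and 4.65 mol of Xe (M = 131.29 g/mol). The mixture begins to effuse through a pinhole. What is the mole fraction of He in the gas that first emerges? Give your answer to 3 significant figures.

0.636

Effusion rate of each component ∝ n_i/√M_i (partial pressure × 1/√M).
Mole fraction of He in the effusate = (n_He/√M_He) / (n_He/√M_He + n_Xe/√M_Xe)
= (1.42/√4.00) / (1.42/√4.00 + 4.65/√131.29) = 0.7100/(0.7100 + 0.4058) = 0.636.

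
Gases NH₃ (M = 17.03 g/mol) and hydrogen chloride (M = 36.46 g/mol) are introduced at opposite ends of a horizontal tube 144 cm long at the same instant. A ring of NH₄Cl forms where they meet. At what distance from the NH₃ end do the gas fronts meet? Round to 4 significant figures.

85.54 cm

In equal time, each gas travels a distance ∝ its rate ∝ 1/√M, so d_NH₃/d_HCl = √(M_HCl/M_NH₃) = √(36.46/17.03) = 1.463.
With d_NH₃ + d_HCl = 144 cm, d_HCl = 144/(1 + 1.463) = 58.46 cm.
d_NH₃ = 144 − 58.46 = 85.54 cm.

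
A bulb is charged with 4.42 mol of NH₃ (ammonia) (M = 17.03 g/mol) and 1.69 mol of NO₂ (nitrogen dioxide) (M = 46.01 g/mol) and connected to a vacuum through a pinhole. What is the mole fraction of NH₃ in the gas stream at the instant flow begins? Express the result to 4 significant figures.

0.8113

Each component's effusion rate ∝ (its partial pressure)·(1/√M) ∝ n_i/√M_i.
x_NH₃(eff) = (n_NH₃/√M_NH₃) / (n_NH₃/√M_NH₃ + n_NO₂/√M_NO₂)
= (4.42/√17.03) / (4.42/√17.03 + 1.69/√46.01) = 1.071/(1.071 + 0.2491) = 0.8113.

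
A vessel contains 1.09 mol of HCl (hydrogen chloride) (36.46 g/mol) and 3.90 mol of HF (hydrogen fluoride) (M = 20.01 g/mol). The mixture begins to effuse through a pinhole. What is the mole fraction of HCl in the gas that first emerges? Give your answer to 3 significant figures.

0.172

Effusion rate of each component ∝ n_i/√M_i (partial pressure × 1/√M).
So x_HCl in the escaping gas = (n_HCl/√M_HCl) / Σ(n_i/√M_i)
= (1.09/√36.46) / (1.09/√36.46 + 3.90/√20.01) = 0.1805/(0.1805 + 0.8718) = 0.172.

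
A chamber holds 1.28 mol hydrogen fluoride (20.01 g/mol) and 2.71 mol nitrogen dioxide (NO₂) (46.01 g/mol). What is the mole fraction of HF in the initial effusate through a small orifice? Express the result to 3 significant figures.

0.417

Rate_i ∝ x_i/√M_i (Graham's law weighted by mole fraction), so the effusate composition follows n_i/√M_i.
So x_HF in the escaping gas = (n_HF/√M_HF) / Σ(n_i/√M_i)
= (1.28/√20.01) / (1.28/√20.01 + 2.71/√46.01) = 0.2861/(0.2861 + 0.3995) = 0.417.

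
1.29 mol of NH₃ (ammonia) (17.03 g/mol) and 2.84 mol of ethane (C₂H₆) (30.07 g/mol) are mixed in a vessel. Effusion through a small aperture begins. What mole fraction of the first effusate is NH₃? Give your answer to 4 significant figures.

0.3764

The effusion rate of species i is ∝ p_i/√M_i ∝ n_i/√M_i.
Mole fraction of NH₃ in the effusate = (n_NH₃/√M_NH₃) / (n_NH₃/√M_NH₃ + n_C₂H₆/√M_C₂H₆)
= (1.29/√17.03) / (1.29/√17.03 + 2.84/√30.07) = 0.3126/(0.3126 + 0.5179) = 0.3764.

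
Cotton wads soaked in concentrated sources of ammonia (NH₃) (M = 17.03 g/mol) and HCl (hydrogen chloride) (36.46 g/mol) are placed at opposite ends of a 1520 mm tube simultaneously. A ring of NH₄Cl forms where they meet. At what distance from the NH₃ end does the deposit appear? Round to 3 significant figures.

The fronts meet when d_NH₃ + d_HCl = L with d_NH₃/d_HCl = √(M_HCl/M_NH₃) (Graham's law). Here √(M_HCl/M_NH₃) = √(36.46/17.03) = 1.463.
With d_NH₃ + d_HCl = 1520 mm, d_HCl = 1520/(1 + 1.463) = 617.1 mm.
d_NH₃ = 1520 − 617.1 = 903 mm.

903 mm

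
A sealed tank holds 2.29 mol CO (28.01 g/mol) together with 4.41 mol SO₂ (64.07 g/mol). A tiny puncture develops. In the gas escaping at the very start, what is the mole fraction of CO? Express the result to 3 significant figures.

0.440

Rate_i ∝ x_i/√M_i (Graham's law weighted by mole fraction), so the effusate composition follows n_i/√M_i.
x_CO(eff) = (n_CO/√M_CO) / (n_CO/√M_CO + n_SO₂/√M_SO₂)
= (2.29/√28.01) / (2.29/√28.01 + 4.41/√64.07) = 0.4327/(0.4327 + 0.5509) = 0.440.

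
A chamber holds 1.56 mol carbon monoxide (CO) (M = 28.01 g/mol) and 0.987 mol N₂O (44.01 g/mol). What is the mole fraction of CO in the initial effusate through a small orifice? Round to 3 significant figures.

The effusion rate of species i is ∝ p_i/√M_i ∝ n_i/√M_i.
So x_CO in the escaping gas = (n_CO/√M_CO) / Σ(n_i/√M_i)
= (1.56/√28.01) / (1.56/√28.01 + 0.987/√44.01) = 0.2948/(0.2948 + 0.1488) = 0.665.

0.665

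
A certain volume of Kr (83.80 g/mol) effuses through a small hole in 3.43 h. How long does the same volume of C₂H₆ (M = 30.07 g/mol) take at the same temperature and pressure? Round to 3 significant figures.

From Graham's law, t_C₂H₆/t_Kr = √(M_C₂H₆/M_Kr) = √(30.07/83.80) = √0.3588 = 0.5990.
So the time for C₂H₆ is 3.43 × 0.5990 = 2.05 h.

2.05 h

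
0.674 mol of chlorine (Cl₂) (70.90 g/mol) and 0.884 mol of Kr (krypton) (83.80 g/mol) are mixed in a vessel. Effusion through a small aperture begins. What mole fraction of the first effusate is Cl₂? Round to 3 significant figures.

The effusion rate of species i is ∝ p_i/√M_i ∝ n_i/√M_i.
Mole fraction of Cl₂ in the effusate = (n_Cl₂/√M_Cl₂) / (n_Cl₂/√M_Cl₂ + n_Kr/√M_Kr)
= (0.674/√70.90) / (0.674/√70.90 + 0.884/√83.80) = 0.08005/(0.08005 + 0.09657) = 0.453.

0.453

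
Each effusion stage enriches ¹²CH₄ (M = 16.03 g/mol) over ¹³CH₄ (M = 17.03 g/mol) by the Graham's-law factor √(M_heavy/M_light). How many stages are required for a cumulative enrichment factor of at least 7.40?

With α = √(17.03/16.03) per stage, ln α = ½ ln(1.06238) = 0.03026.
Need α^N ≥ 7.40 ⇒ N ≥ ln(7.40) / ln α = 2.001 / 0.03026 = 66.15.
Minimum whole number of stages: N = 67.

67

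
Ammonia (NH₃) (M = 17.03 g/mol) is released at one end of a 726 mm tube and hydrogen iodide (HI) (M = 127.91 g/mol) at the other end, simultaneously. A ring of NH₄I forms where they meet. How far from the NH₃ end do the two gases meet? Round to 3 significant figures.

Graham's law gives d_NH₃/d_HI = rate_NH₃/rate_HI = √(M_HI/M_NH₃) = √(127.91/17.03) = 2.741.
With d_NH₃ + d_HI = 726 mm, d_HI = 726/(1 + 2.741) = 194.1 mm.
d_NH₃ = 726 − 194.1 = 532 mm.

532 mm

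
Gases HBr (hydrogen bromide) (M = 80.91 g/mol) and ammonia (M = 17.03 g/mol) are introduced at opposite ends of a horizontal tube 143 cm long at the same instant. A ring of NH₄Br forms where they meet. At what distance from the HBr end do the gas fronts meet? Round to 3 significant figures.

In equal time, each gas travels a distance ∝ its rate ∝ 1/√M, so d_HBr/d_NH₃ = √(M_NH₃/M_HBr) = √(17.03/80.91) = 0.4588.
With d_HBr + d_NH₃ = 143 cm, d_NH₃ = 143/(1 + 0.4588) = 98.03 cm.
d_HBr = 143 − 98.03 = 45.0 cm.

45.0 cm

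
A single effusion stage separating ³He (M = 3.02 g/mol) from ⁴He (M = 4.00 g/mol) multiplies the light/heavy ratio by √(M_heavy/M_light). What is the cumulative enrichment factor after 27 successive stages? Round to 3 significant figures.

44.4

Each stage multiplies the ratio by α = √(4.00/3.02), so after 27 stages the overall factor is α^27 = (4.00/3.02)^(27/2).
= 1.32450^(27/2) = 44.4.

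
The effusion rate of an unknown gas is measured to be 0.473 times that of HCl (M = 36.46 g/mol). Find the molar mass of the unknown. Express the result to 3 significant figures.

163 g/mol

Since effusion rate ∝ 1/√M, rate_X/rate_HCl = √(M_HCl/M_X).
0.473 = √(36.46/M_X)
M_X = 36.46 / 0.473² = 36.46 / 0.2237 = 163 g/mol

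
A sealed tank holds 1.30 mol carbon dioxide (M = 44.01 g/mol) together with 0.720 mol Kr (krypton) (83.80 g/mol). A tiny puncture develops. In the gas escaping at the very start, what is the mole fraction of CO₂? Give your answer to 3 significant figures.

The effusion rate of species i is ∝ p_i/√M_i ∝ n_i/√M_i.
So x_CO₂ in the escaping gas = (n_CO₂/√M_CO₂) / Σ(n_i/√M_i)
= (1.30/√44.01) / (1.30/√44.01 + 0.720/√83.80) = 0.1960/(0.1960 + 0.07865) = 0.714.

0.714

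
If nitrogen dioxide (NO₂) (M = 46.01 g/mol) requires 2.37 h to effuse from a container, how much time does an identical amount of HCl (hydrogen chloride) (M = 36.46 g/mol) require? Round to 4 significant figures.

2.110 h

From Graham's law, t_HCl/t_NO₂ = √(M_HCl/M_NO₂) = √(36.46/46.01) = √0.7924 = 0.8902.
So the time for HCl is 2.37 × 0.8902 = 2.110 h.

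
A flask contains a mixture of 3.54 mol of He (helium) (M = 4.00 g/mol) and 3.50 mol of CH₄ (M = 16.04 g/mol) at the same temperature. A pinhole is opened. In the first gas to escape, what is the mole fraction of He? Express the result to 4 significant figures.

0.6695

The effusion rate of species i is ∝ p_i/√M_i ∝ n_i/√M_i.
x_He(eff) = (n_He/√M_He) / (n_He/√M_He + n_CH₄/√M_CH₄)
= (3.54/√4.00) / (3.54/√4.00 + 3.50/√16.04) = 1.770/(1.770 + 0.8739) = 0.6695.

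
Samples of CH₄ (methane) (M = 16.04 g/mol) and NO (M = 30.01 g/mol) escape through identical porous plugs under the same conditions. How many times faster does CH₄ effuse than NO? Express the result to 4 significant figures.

Graham's law gives rate_CH₄/rate_NO = √(M_NO/M_CH₄) = √(30.01/16.04) = √1.871 = 1.368.

1.368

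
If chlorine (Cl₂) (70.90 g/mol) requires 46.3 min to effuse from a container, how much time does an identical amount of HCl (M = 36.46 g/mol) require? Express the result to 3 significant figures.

33.2 min

By Graham's law, t_HCl/t_Cl₂ = √(M_HCl/M_Cl₂) = √(36.46/70.90) = √0.5142 = 0.7171.
So the time for HCl is 46.3 × 0.7171 = 33.2 min.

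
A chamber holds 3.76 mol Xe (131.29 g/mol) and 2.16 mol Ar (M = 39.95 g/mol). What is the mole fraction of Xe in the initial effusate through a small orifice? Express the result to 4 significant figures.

0.4899

Each component's effusion rate ∝ (its partial pressure)·(1/√M) ∝ n_i/√M_i.
So x_Xe in the escaping gas = (n_Xe/√M_Xe) / Σ(n_i/√M_i)
= (3.76/√131.29) / (3.76/√131.29 + 2.16/√39.95) = 0.3281/(0.3281 + 0.3417) = 0.4899.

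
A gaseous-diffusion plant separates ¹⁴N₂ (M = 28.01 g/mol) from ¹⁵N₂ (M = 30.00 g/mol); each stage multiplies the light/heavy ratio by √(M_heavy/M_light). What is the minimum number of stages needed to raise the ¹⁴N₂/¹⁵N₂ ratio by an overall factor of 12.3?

With α = √(30.00/28.01) per stage, ln α = ½ ln(1.07105) = 0.03432.
Need α^N ≥ 12.3 ⇒ N ≥ ln(12.3) / ln α = 2.510 / 0.03432 = 73.13.
So at least 74 stages are needed.

74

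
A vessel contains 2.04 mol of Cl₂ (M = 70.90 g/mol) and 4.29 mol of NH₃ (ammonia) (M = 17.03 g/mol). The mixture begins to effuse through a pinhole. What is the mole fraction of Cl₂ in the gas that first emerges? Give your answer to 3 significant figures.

Effusion rate of each component ∝ n_i/√M_i (partial pressure × 1/√M).
So x_Cl₂ in the escaping gas = (n_Cl₂/√M_Cl₂) / Σ(n_i/√M_i)
= (2.04/√70.90) / (2.04/√70.90 + 4.29/√17.03) = 0.2423/(0.2423 + 1.040) = 0.189.

0.189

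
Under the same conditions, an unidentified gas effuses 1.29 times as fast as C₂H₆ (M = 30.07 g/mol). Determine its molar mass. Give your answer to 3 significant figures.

Using Graham's law: rate_X/rate_C₂H₆ = √(M_C₂H₆/M_X).
1.29 = √(30.07/M_X)
M_X = 30.07 / 1.29² = 30.07 / 1.664 = 18.1 g/mol

18.1 g/mol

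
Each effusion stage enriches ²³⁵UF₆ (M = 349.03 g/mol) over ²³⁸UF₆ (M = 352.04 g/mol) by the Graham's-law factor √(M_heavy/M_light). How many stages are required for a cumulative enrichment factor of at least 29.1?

With α = √(352.04/349.03) per stage, ln α = ½ ln(1.00862) = 0.004293.
Need α^N ≥ 29.1 ⇒ N ≥ ln(29.1) / ln α = 3.371 / 0.004293 = 785.09.
Minimum whole number of stages: N = 786.

786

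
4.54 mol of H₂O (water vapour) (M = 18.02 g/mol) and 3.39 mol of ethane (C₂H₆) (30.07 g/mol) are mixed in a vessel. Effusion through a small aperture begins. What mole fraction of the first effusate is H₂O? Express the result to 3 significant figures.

0.634

Effusion rate of each component ∝ n_i/√M_i (partial pressure × 1/√M).
Mole fraction of H₂O in the effusate = (n_H₂O/√M_H₂O) / (n_H₂O/√M_H₂O + n_C₂H₆/√M_C₂H₆)
= (4.54/√18.02) / (4.54/√18.02 + 3.39/√30.07) = 1.069/(1.069 + 0.6182) = 0.634.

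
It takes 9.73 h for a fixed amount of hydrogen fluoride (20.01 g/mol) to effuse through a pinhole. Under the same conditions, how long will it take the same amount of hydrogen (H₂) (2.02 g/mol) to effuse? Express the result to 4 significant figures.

Using Graham's law: t_H₂/t_HF = √(M_H₂/M_HF) = √(2.02/20.01) = √0.1009 = 0.3177.
So the time for H₂ is 9.73 × 0.3177 = 3.091 h.

3.091 h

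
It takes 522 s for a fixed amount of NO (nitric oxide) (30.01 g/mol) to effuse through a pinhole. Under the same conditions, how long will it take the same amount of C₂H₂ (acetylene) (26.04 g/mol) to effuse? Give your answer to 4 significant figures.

486.2 s

Since effusion rate ∝ 1/√M, t_C₂H₂/t_NO = √(M_C₂H₂/M_NO) = √(26.04/30.01) = √0.8677 = 0.9315.
So the time for C₂H₂ is 522 × 0.9315 = 486.2 s.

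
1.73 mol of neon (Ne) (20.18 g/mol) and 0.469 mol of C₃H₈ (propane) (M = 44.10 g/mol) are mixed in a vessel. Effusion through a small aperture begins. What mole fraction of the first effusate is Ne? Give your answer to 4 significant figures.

0.8450

Rate_i ∝ x_i/√M_i (Graham's law weighted by mole fraction), so the effusate composition follows n_i/√M_i.
So x_Ne in the escaping gas = (n_Ne/√M_Ne) / Σ(n_i/√M_i)
= (1.73/√20.18) / (1.73/√20.18 + 0.469/√44.10) = 0.3851/(0.3851 + 0.07062) = 0.8450.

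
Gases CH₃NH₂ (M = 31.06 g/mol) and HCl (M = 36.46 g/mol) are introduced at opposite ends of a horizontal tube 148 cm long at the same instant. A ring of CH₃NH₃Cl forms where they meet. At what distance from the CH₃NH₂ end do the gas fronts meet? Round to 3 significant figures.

The fronts meet when d_CH₃NH₂ + d_HCl = L with d_CH₃NH₂/d_HCl = √(M_HCl/M_CH₃NH₂) (Graham's law). Here √(M_HCl/M_CH₃NH₂) = √(36.46/31.06) = 1.083.
With d_CH₃NH₂ + d_HCl = 148 cm, d_HCl = 148/(1 + 1.083) = 71.04 cm.
d_CH₃NH₂ = 148 − 71.04 = 77.0 cm.

77.0 cm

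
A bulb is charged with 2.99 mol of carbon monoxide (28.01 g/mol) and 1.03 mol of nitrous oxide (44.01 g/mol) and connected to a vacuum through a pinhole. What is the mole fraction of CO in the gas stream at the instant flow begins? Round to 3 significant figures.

The effusion rate of species i is ∝ p_i/√M_i ∝ n_i/√M_i.
So x_CO in the escaping gas = (n_CO/√M_CO) / Σ(n_i/√M_i)
= (2.99/√28.01) / (2.99/√28.01 + 1.03/√44.01) = 0.5650/(0.5650 + 0.1553) = 0.784.

0.784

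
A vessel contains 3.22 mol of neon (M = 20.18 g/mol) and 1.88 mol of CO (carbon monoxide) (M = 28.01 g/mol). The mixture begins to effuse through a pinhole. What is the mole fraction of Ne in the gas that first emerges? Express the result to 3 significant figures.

0.669

Each component's effusion rate ∝ (its partial pressure)·(1/√M) ∝ n_i/√M_i.
x_Ne(eff) = (n_Ne/√M_Ne) / (n_Ne/√M_Ne + n_CO/√M_CO)
= (3.22/√20.18) / (3.22/√20.18 + 1.88/√28.01) = 0.7168/(0.7168 + 0.3552) = 0.669.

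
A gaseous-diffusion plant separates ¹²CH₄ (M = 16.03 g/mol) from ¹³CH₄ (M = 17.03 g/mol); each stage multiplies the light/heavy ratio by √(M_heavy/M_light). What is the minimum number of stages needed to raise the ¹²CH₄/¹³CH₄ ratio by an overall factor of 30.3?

113

Single-stage factor α = √(17.03/16.03), so ln α = ½ ln(1.06238) = 0.03026.
Need α^N ≥ 30.3 ⇒ N ≥ ln(30.3) / ln α = 3.411 / 0.03026 = 112.74.
Minimum whole number of stages: N = 113.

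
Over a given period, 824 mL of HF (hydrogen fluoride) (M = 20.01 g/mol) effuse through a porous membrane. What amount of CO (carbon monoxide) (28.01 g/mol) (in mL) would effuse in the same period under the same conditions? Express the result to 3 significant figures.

From Graham's law, rate_CO/rate_HF = √(M_HF/M_CO) = √(20.01/28.01) = √0.7144 = 0.8452.
So the volume for CO is 824 × 0.8452 = 696 mL.

696 mL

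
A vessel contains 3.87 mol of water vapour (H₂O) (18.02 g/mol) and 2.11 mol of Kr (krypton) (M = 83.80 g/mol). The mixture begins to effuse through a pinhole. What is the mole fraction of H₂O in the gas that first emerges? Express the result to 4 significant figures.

0.7982

Effusion rate of each component ∝ n_i/√M_i (partial pressure × 1/√M).
Mole fraction of H₂O in the effusate = (n_H₂O/√M_H₂O) / (n_H₂O/√M_H₂O + n_Kr/√M_Kr)
= (3.87/√18.02) / (3.87/√18.02 + 2.11/√83.80) = 0.9117/(0.9117 + 0.2305) = 0.7982.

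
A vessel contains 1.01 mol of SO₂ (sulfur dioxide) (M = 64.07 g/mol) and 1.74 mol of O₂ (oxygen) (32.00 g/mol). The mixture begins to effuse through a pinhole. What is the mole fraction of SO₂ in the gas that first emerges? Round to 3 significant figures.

Rate_i ∝ x_i/√M_i (Graham's law weighted by mole fraction), so the effusate composition follows n_i/√M_i.
x_SO₂(eff) = (n_SO₂/√M_SO₂) / (n_SO₂/√M_SO₂ + n_O₂/√M_O₂)
= (1.01/√64.07) / (1.01/√64.07 + 1.74/√32.00) = 0.1262/(0.1262 + 0.3076) = 0.291.

0.291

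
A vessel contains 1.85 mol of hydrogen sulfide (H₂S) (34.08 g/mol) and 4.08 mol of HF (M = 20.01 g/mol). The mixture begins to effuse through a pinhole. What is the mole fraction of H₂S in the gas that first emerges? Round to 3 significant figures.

Each component's effusion rate ∝ (its partial pressure)·(1/√M) ∝ n_i/√M_i.
x_H₂S(eff) = (n_H₂S/√M_H₂S) / (n_H₂S/√M_H₂S + n_HF/√M_HF)
= (1.85/√34.08) / (1.85/√34.08 + 4.08/√20.01) = 0.3169/(0.3169 + 0.9121) = 0.258.

0.258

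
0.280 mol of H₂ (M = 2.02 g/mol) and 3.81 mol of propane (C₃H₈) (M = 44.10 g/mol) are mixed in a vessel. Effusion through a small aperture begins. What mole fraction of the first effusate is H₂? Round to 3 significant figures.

Rate_i ∝ x_i/√M_i (Graham's law weighted by mole fraction), so the effusate composition follows n_i/√M_i.
Mole fraction of H₂ in the effusate = (n_H₂/√M_H₂) / (n_H₂/√M_H₂ + n_C₃H₈/√M_C₃H₈)
= (0.280/√2.02) / (0.280/√2.02 + 3.81/√44.10) = 0.1970/(0.1970 + 0.5737) = 0.256.

0.256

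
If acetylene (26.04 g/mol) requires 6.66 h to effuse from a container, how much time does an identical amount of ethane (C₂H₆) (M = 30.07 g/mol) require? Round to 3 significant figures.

Since effusion rate ∝ 1/√M, t_C₂H₆/t_C₂H₂ = √(M_C₂H₆/M_C₂H₂) = √(30.07/26.04) = √1.155 = 1.075.
So the time for C₂H₆ is 6.66 × 1.075 = 7.16 h.

7.16 h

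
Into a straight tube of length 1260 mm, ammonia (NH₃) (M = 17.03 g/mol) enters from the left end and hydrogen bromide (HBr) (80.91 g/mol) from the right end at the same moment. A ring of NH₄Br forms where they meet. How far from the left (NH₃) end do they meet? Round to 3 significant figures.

864 mm

The fronts meet when d_NH₃ + d_HBr = L with d_NH₃/d_HBr = √(M_HBr/M_NH₃) (Graham's law). Here √(M_HBr/M_NH₃) = √(80.91/17.03) = 2.180.
With d_NH₃ + d_HBr = 1260 mm, d_HBr = 1260/(1 + 2.180) = 396.3 mm.
d_NH₃ = 1260 − 396.3 = 864 mm.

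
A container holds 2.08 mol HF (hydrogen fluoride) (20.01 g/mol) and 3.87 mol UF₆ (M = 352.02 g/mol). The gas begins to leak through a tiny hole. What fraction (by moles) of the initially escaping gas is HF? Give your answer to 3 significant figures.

Effusion rate of each component ∝ n_i/√M_i (partial pressure × 1/√M).
So x_HF in the escaping gas = (n_HF/√M_HF) / Σ(n_i/√M_i)
= (2.08/√20.01) / (2.08/√20.01 + 3.87/√352.02) = 0.4650/(0.4650 + 0.2063) = 0.693.

0.693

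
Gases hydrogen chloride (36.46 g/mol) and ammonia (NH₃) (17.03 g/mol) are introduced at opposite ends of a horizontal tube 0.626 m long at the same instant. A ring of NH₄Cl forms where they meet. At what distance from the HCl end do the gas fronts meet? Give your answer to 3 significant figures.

0.254 m

The fronts meet when d_HCl + d_NH₃ = L with d_HCl/d_NH₃ = √(M_NH₃/M_HCl) (Graham's law). Here √(M_NH₃/M_HCl) = √(17.03/36.46) = 0.6834.
With d_HCl + d_NH₃ = 0.626 m, d_NH₃ = 0.626/(1 + 0.6834) = 0.3719 m.
d_HCl = 0.626 − 0.3719 = 0.254 m.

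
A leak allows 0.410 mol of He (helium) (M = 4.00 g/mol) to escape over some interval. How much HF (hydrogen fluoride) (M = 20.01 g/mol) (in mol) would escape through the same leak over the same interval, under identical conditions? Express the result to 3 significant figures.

Since effusion rate ∝ 1/√M, rate_HF/rate_He = √(M_He/M_HF) = √(4.00/20.01) = √0.1999 = 0.4471.
So the amount for HF is 0.410 × 0.4471 = 0.183 mol.

0.183 mol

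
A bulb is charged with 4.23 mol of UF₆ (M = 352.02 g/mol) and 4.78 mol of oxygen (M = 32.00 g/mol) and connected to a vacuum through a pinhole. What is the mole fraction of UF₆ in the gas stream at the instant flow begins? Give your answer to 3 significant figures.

Effusion rate of each component ∝ n_i/√M_i (partial pressure × 1/√M).
So x_UF₆ in the escaping gas = (n_UF₆/√M_UF₆) / Σ(n_i/√M_i)
= (4.23/√352.02) / (4.23/√352.02 + 4.78/√32.00) = 0.2255/(0.2255 + 0.8450) = 0.211.

0.211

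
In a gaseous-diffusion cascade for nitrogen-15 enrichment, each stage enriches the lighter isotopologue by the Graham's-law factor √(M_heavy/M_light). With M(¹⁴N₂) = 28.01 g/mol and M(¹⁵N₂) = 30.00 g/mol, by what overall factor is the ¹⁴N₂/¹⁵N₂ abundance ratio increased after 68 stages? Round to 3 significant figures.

The single-stage factor is √(M_heavy/M_light), so 68 stages give [√(30.00/28.01)]^68 = (30.00/28.01)^(68/2).
= 1.07105^34 = 10.3.

10.3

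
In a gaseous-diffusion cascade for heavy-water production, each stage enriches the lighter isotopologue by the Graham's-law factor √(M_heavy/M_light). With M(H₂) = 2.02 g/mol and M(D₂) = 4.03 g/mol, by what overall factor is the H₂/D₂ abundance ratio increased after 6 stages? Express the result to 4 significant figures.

7.941

Each stage multiplies the ratio by α = √(4.03/2.02), so after 6 stages the overall factor is α^6 = (4.03/2.02)^(6/2).
= 1.99505^3 = 7.941.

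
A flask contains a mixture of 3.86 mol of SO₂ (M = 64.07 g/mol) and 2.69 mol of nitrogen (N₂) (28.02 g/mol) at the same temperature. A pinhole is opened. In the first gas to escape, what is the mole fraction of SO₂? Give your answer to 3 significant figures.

0.487

The effusion rate of species i is ∝ p_i/√M_i ∝ n_i/√M_i.
x_SO₂(eff) = (n_SO₂/√M_SO₂) / (n_SO₂/√M_SO₂ + n_N₂/√M_N₂)
= (3.86/√64.07) / (3.86/√64.07 + 2.69/√28.02) = 0.4822/(0.4822 + 0.5082) = 0.487.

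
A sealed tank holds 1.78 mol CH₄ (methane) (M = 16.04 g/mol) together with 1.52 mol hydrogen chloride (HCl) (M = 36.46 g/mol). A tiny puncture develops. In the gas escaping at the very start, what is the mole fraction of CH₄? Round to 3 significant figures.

Effusion rate of each component ∝ n_i/√M_i (partial pressure × 1/√M).
x_CH₄(eff) = (n_CH₄/√M_CH₄) / (n_CH₄/√M_CH₄ + n_HCl/√M_HCl)
= (1.78/√16.04) / (1.78/√16.04 + 1.52/√36.46) = 0.4444/(0.4444 + 0.2517) = 0.638.

0.638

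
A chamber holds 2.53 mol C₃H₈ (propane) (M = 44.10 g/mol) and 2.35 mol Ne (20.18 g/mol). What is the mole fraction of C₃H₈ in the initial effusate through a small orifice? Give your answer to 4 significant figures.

Each component's effusion rate ∝ (its partial pressure)·(1/√M) ∝ n_i/√M_i.
x_C₃H₈(eff) = (n_C₃H₈/√M_C₃H₈) / (n_C₃H₈/√M_C₃H₈ + n_Ne/√M_Ne)
= (2.53/√44.10) / (2.53/√44.10 + 2.35/√20.18) = 0.3810/(0.3810 + 0.5231) = 0.4214.

0.4214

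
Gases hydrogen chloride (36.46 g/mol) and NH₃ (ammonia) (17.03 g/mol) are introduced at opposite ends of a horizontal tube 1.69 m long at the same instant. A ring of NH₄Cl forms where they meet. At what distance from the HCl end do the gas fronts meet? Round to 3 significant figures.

0.686 m

Graham's law gives d_HCl/d_NH₃ = rate_HCl/rate_NH₃ = √(M_NH₃/M_HCl) = √(17.03/36.46) = 0.6834.
With d_HCl + d_NH₃ = 1.69 m, d_NH₃ = 1.69/(1 + 0.6834) = 1.004 m.
d_HCl = 1.69 − 1.004 = 0.686 m.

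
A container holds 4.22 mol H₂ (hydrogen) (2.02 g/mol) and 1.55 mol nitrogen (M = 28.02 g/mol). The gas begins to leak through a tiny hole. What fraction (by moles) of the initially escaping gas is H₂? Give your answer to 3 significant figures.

Each component's effusion rate ∝ (its partial pressure)·(1/√M) ∝ n_i/√M_i.
Mole fraction of H₂ in the effusate = (n_H₂/√M_H₂) / (n_H₂/√M_H₂ + n_N₂/√M_N₂)
= (4.22/√2.02) / (4.22/√2.02 + 1.55/√28.02) = 2.969/(2.969 + 0.2928) = 0.910.

0.910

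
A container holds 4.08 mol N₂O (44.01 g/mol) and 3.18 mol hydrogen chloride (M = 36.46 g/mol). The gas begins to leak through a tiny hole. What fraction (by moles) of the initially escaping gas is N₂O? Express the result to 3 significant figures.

Rate_i ∝ x_i/√M_i (Graham's law weighted by mole fraction), so the effusate composition follows n_i/√M_i.
So x_N₂O in the escaping gas = (n_N₂O/√M_N₂O) / Σ(n_i/√M_i)
= (4.08/√44.01) / (4.08/√44.01 + 3.18/√36.46) = 0.6150/(0.6150 + 0.5266) = 0.539.

0.539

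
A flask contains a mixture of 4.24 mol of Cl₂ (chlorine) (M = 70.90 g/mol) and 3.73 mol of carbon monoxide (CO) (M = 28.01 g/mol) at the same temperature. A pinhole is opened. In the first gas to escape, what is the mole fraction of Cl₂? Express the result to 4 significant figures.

0.4167

The effusion rate of species i is ∝ p_i/√M_i ∝ n_i/√M_i.
Mole fraction of Cl₂ in the effusate = (n_Cl₂/√M_Cl₂) / (n_Cl₂/√M_Cl₂ + n_CO/√M_CO)
= (4.24/√70.90) / (4.24/√70.90 + 3.73/√28.01) = 0.5036/(0.5036 + 0.7048) = 0.4167.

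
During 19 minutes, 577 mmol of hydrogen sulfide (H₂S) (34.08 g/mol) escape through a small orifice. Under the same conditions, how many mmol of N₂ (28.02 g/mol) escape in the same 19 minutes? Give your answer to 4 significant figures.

Using Graham's law: rate_N₂/rate_H₂S = √(M_H₂S/M_N₂) = √(34.08/28.02) = √1.216 = 1.103.
So the amount for N₂ is 577 × 1.103 = 636.3 mmol.

636.3 mmol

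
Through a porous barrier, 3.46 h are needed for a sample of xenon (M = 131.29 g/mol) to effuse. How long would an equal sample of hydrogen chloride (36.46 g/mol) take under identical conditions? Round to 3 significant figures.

From Graham's law, t_HCl/t_Xe = √(M_HCl/M_Xe) = √(36.46/131.29) = √0.2777 = 0.5270.
So the time for HCl is 3.46 × 0.5270 = 1.82 h.

1.82 h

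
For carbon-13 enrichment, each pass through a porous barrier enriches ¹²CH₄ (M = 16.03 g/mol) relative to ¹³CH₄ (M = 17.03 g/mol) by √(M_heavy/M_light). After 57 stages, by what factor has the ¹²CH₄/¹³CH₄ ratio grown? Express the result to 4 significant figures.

5.611

The single-stage factor is √(M_heavy/M_light), so 57 stages give [√(17.03/16.03)]^57 = (17.03/16.03)^(57/2).
= 1.06238^(57/2) = 5.611.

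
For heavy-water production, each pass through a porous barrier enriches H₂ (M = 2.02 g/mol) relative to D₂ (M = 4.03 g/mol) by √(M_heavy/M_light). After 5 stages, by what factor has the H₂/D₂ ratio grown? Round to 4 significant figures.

5.622

The single-stage factor is √(M_heavy/M_light), so 5 stages give [√(4.03/2.02)]^5 = (4.03/2.02)^(5/2).
= 1.99505^(5/2) = 5.622.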